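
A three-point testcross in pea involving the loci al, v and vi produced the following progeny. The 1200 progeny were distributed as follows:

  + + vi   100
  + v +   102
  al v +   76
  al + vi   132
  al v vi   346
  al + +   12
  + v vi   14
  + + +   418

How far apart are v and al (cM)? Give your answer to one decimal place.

The two most frequent reciprocal classes, al v vi and + + +, are the parental types, so the F1 was al v vi / + + +.
The two rarest classes, + v vi and al + +, are the double crossovers. Comparing them with the parentals, only the al allele has switched, so al is the middle locus and the order is vi – al – v.
Crossovers in the al–v interval produce the single-crossover classes al + vi and + v + (132 + 102 = 234) plus the double crossovers (26).
RF(al–v) = (234 + 26) / 1200 = 260/1200 = 0.2167 → 21.7 cM.

21.7 cM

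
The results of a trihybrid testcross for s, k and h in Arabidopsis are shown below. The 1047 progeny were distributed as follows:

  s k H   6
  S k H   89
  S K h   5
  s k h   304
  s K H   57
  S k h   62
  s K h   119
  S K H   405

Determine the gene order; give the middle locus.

h

The two most frequent reciprocal classes, S K H and s k h, are the parental types, so the F1 was S K H / s k h.
The two rarest classes, S K h and s k H, are the double crossovers. Comparing them with the parentals, only the h allele has switched, so h is the middle locus and the order is k – h – s.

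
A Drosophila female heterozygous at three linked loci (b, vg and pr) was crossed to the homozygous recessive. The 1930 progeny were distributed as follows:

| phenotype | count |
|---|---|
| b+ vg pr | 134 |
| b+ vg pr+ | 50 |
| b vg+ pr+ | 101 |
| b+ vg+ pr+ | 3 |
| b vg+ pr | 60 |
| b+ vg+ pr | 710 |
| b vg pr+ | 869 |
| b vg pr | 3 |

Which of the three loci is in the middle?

The two most frequent reciprocal classes, b+ vg+ pr and b vg pr+, are the parental types, so the F1 was b+ vg+ pr / b vg pr+.
The two rarest classes, b+ vg+ pr+ and b vg pr, are the double crossovers. Comparing them with the parentals, only the pr allele has switched, so pr is the middle locus and the order is b – pr – vg.

pr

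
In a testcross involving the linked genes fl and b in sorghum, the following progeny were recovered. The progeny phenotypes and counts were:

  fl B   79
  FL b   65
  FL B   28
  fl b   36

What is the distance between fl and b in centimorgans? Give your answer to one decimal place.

30.8 centimorgans

The two most frequent classes, FL b (65) and fl B (79), are the parental types, so the F1 was FL b / fl B.
The recombinant classes are FL B and fl b: 28 + 36 = 64.
Recombination frequency = 64/208 = 0.3077 ≈ 30.8%, i.e. 30.8 centimorgans.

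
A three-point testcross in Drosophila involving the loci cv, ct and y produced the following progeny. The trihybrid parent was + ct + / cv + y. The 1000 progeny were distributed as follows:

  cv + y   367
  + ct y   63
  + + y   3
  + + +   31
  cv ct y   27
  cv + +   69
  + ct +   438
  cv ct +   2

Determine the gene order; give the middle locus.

cv

The two rarest classes, cv ct + and + + y, are the double crossovers. Comparing them with the parentals, only the cv allele has switched, so cv is the middle locus and the order is ct – cv – y.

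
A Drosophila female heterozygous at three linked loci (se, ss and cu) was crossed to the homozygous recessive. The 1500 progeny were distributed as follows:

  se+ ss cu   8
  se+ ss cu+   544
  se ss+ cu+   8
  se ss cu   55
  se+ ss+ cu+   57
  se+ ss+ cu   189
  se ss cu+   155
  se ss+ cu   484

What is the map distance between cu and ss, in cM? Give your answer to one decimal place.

8.5 cM

The two most frequent reciprocal classes, se ss+ cu and se+ ss cu+, are the parental types, so the F1 was se ss+ cu / se+ ss cu+.
The two rarest classes, se ss+ cu+ and se+ ss cu, are the double crossovers. Comparing them with the parentals, only the cu allele has switched, so cu is the middle locus and the order is se – cu – ss.
Crossovers in the cu–ss interval produce the single-crossover classes se ss cu and se+ ss+ cu+ (55 + 57 = 112) plus the double crossovers (16).
RF(cu–ss) = (112 + 16) / 1500 = 128/1500 = 0.0853 → 8.5 cM.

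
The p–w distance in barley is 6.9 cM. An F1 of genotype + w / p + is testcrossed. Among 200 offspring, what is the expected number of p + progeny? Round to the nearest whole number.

A map distance of 6.9 cM corresponds to a recombination frequency of 0.069.
The F1 is + w / p +, so p + is a parental gamete class with expected frequency (1 − r)/2 = 0.931/2 = 0.4655.
Expected number = 0.4655 × 200 = 93.10 ≈ 93.

93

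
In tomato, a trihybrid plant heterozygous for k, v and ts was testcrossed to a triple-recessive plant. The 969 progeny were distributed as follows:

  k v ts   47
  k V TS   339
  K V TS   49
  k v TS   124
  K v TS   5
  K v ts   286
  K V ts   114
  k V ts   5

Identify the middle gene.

The two most frequent reciprocal classes, k V TS and K v ts, are the parental types, so the F1 was k V TS / K v ts.
The two rarest classes, k V ts and K v TS, are the double crossovers. Comparing them with the parentals, only the ts allele has switched, so ts is the middle locus and the order is k – ts – v.

ts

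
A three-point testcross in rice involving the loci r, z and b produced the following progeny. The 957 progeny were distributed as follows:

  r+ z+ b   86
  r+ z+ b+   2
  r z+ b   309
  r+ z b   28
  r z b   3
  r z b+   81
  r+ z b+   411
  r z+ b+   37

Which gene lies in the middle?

z

The two most frequent reciprocal classes, r z+ b and r+ z b+, are the parental types, so the F1 was r z+ b / r+ z b+.
The two rarest classes, r z b and r+ z+ b+, are the double crossovers. Comparing them with the parentals, only the z allele has switched, so z is the middle locus and the order is b – z – r.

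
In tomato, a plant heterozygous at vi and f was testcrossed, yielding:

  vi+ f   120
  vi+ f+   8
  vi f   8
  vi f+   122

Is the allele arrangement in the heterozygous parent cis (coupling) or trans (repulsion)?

The two most frequent classes are vi+ f (120) and vi f+ (122); these are the parental (non-recombinant) types.
So the F1 carried vi+ f on one chromosome and vi f+ on the other — the recessive alleles are on opposite chromosomes (trans / repulsion).

trans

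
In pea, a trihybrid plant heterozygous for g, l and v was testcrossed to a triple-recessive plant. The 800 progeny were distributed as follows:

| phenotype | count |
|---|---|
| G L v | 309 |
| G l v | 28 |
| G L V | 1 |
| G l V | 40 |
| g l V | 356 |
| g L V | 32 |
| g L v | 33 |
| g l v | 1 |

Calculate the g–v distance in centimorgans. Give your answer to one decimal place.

The two most frequent reciprocal classes, G L v and g l V, are the parental types, so the F1 was G L v / g l V.
The two rarest classes, G L V and g l v, are the double crossovers. Comparing them with the parentals, only the v allele has switched, so v is the middle locus and the order is l – v – g.
Crossovers in the v–g interval produce the single-crossover classes g L v and G l V (33 + 40 = 73) plus the double crossovers (2).
RF(v–g) = (73 + 2) / 800 = 75/800 = 0.0938 → 9.4 centimorgans.

9.4 centimorgans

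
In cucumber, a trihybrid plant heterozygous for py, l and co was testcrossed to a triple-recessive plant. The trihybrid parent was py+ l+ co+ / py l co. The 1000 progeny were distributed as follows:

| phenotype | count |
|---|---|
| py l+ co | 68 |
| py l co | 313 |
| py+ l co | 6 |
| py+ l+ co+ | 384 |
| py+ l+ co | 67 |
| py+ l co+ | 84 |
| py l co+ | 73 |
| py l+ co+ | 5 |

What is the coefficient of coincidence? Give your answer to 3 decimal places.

The two rarest classes, py l+ co+ and py+ l co, are the double crossovers. Comparing them with the parentals, only the py allele has switched, so py is the middle locus and the order is l – py – co.
l–py: (152 + 11)/1000 = 0.1630; py–co: (140 + 11)/1000 = 0.1510.
Expected DCO frequency = 0.1630 × 0.1510 ≈ 0.02461; observed = 11/1000 ≈ 0.01100.
Coefficient of coincidence = 0.01100/0.02461 ≈ 0.447.

0.447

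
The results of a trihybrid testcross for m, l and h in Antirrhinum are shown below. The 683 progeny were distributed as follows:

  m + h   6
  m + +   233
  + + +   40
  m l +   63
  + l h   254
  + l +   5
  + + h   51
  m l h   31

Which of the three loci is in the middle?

The two most frequent reciprocal classes, + l h and m + +, are the parental types, so the F1 was + l h / m + +.
The two rarest classes, + l + and m + h, are the double crossovers. Comparing them with the parentals, only the h allele has switched, so h is the middle locus and the order is m – h – l.

h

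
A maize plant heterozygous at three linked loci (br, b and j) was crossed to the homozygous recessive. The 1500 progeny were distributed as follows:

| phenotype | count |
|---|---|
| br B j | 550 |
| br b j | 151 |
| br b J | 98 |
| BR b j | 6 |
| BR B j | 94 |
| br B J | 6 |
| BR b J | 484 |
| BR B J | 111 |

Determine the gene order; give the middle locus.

j

The two most frequent reciprocal classes, BR b J and br B j, are the parental types, so the F1 was BR b J / br B j.
The two rarest classes, BR b j and br B J, are the double crossovers. Comparing them with the parentals, only the j allele has switched, so j is the middle locus and the order is br – j – b.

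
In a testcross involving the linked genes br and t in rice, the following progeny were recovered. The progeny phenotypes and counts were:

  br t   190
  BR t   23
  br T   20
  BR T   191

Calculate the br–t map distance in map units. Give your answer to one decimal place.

10.1 map units

The two most frequent classes, BR T (191) and br t (190), are the parental types, so the F1 was BR T / br t.
The recombinant classes are BR t and br T: 23 + 20 = 43.
Recombination frequency = 43/424 = 0.1014 ≈ 10.1%, i.e. 10.1 map units.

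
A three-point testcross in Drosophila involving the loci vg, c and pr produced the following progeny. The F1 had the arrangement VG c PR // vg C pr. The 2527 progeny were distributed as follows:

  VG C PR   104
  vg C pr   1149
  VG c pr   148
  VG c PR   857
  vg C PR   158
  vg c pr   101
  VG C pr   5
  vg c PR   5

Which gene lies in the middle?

The two rarest classes, vg c PR and VG C pr, are the double crossovers. Comparing them with the parentals, only the vg allele has switched, so vg is the middle locus and the order is c – vg – pr.

vg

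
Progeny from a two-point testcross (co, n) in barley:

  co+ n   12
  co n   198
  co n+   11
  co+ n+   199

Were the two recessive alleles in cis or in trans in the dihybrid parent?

The two most frequent classes are co+ n+ (199) and co n (198); these are the parental (non-recombinant) types.
So the F1 carried co+ n+ on one chromosome and co n on the other — the recessive alleles are on the same chromosome (cis / coupling).

cis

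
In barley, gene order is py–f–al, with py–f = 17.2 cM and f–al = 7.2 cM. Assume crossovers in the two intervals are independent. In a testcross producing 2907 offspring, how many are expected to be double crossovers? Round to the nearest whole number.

Map distances give recombination frequencies of 0.172 and 0.072 for the two intervals.
With no interference, expected double-crossover frequency = 0.172 × 0.072 = 0.01238.
Expected number = 0.01238 × 2907 = 36.00 ≈ 36.

36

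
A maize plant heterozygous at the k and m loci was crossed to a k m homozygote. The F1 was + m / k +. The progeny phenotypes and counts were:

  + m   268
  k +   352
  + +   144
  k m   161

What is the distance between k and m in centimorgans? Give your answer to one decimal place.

The recombinant classes are + + and k m: 144 + 161 = 305.
Recombination frequency = 305/925 = 0.3297 ≈ 33.0%, i.e. 33.0 centimorgans.

33.0 centimorgans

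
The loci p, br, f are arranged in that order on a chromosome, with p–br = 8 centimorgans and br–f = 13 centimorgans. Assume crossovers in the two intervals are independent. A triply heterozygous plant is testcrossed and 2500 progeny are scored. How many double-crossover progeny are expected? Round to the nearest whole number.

26

Map distances give recombination frequencies of 0.080 and 0.130 for the two intervals.
With no interference, expected double-crossover frequency = 0.080 × 0.130 = 0.01040.
Expected number = 0.01040 × 2500 = 26.00 ≈ 26.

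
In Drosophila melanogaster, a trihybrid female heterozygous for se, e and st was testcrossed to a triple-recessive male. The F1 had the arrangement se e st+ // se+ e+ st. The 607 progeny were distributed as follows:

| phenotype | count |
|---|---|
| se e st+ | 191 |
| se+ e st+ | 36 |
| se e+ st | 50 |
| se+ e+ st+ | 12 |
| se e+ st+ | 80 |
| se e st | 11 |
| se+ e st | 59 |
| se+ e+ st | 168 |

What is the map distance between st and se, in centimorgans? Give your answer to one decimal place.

18.0 centimorgans

The two rarest classes, se e st and se+ e+ st+, are the double crossovers. Comparing them with the parentals, only the st allele has switched, so st is the middle locus and the order is se – st – e.
Crossovers in the se–st interval produce the single-crossover classes se+ e st+ and se e+ st (36 + 50 = 86) plus the double crossovers (23).
RF(se–st) = (86 + 23) / 607 = 109/607 = 0.1796 → 18.0 centimorgans.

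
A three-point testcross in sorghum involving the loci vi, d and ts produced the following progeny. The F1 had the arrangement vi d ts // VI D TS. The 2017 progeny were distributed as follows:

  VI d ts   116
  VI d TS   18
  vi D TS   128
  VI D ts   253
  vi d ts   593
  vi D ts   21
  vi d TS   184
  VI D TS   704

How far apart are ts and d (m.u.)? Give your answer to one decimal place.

The two rarest classes, vi D ts and VI d TS, are the double crossovers. Comparing them with the parentals, only the d allele has switched, so d is the middle locus and the order is ts – d – vi.
Crossovers in the ts–d interval produce the single-crossover classes vi d TS and VI D ts (184 + 253 = 437) plus the double crossovers (39).
RF(ts–d) = (437 + 39) / 2017 = 476/2017 = 0.2360 → 23.6 m.u.

23.6 m.u.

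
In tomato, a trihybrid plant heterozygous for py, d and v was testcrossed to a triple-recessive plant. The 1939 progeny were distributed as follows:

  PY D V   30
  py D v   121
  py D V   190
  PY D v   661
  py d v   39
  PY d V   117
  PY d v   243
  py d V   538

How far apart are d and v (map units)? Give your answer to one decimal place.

25.9 map units

The two most frequent reciprocal classes, py d V and PY D v, are the parental types, so the F1 was py d V / PY D v.
The two rarest classes, py d v and PY D V, are the double crossovers. Comparing them with the parentals, only the v allele has switched, so v is the middle locus and the order is py – v – d.
Crossovers in the v–d interval produce the single-crossover classes py D V and PY d v (190 + 243 = 433) plus the double crossovers (69).
RF(v–d) = (433 + 69) / 1939 = 502/1939 = 0.2589 → 25.9 map units.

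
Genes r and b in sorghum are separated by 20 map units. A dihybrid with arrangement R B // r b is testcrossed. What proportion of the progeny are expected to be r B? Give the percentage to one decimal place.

10.0%

A map distance of 20 map units corresponds to a recombination frequency of 0.200.
The F1 is R B / r b, so r B is a recombinant gamete class with expected frequency r/2 = 0.200/2 = 0.1000.
That is 0.1000 = 10.0% of the progeny.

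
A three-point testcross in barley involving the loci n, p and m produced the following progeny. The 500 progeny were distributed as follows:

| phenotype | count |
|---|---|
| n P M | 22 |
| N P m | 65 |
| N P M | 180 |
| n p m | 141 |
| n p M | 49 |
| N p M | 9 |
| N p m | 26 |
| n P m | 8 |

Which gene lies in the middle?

The two most frequent reciprocal classes, n p m and N P M, are the parental types, so the F1 was n p m / N P M.
The two rarest classes, n P m and N p M, are the double crossovers. Comparing them with the parentals, only the p allele has switched, so p is the middle locus and the order is m – p – n.

p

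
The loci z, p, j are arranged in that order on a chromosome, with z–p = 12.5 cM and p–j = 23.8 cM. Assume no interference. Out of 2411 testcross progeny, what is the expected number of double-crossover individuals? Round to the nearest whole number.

Map distances give recombination frequencies of 0.125 and 0.238 for the two intervals.
With no interference, expected double-crossover frequency = 0.125 × 0.238 = 0.02975.
Expected number = 0.02975 × 2411 = 71.73 ≈ 72.

72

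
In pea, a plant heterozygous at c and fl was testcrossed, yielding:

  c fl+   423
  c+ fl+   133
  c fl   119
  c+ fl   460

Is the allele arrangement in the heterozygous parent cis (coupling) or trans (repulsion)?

The two most frequent classes are c+ fl (460) and c fl+ (423); these are the parental (non-recombinant) types.
So the F1 carried c+ fl on one chromosome and c fl+ on the other — the recessive alleles are on opposite chromosomes (trans / repulsion).

trans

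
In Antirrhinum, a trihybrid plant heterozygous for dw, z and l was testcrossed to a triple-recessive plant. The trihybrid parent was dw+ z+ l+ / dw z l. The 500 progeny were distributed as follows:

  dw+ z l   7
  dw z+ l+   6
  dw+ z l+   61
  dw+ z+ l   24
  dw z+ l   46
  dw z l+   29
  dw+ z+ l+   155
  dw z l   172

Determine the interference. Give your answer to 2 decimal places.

0.18

The two rarest classes, dw z+ l+ and dw+ z l, are the double crossovers. Comparing them with the parentals, only the dw allele has switched, so dw is the middle locus and the order is l – dw – z.
l–dw: (53 + 13)/500 = 0.1320; dw–z: (107 + 13)/500 = 0.2400.
Expected DCO frequency = 0.1320 × 0.2400 ≈ 0.03168; observed = 13/500 ≈ 0.02600.
Coefficient of coincidence = 0.02600/0.03168 ≈ 0.82; interference = 1 − 0.82 = 0.18.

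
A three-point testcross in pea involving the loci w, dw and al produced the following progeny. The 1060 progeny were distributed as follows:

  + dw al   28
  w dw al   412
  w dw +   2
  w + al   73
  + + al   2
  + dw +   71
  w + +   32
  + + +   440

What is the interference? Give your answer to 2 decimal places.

The two most frequent reciprocal classes, w dw al and + + +, are the parental types, so the F1 was w dw al / + + +.
The two rarest classes, w dw + and + + al, are the double crossovers. Comparing them with the parentals, only the al allele has switched, so al is the middle locus and the order is w – al – dw.
w–al: (60 + 4)/1060 = 0.0604; al–dw: (144 + 4)/1060 = 0.1396.
Expected DCO frequency = 0.0604 × 0.1396 ≈ 0.00843; observed = 4/1060 ≈ 0.00377.
Coefficient of coincidence = 0.00377/0.00843 ≈ 0.45; interference = 1 − 0.45 = 0.55.

0.55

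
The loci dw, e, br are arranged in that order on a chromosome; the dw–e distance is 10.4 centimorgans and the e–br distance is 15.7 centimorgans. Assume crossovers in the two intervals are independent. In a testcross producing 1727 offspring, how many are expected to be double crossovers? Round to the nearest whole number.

28

Map distances give recombination frequencies of 0.104 and 0.157 for the two intervals.
With no interference, expected double-crossover frequency = 0.104 × 0.157 = 0.01633.
Expected number = 0.01633 × 1727 = 28.20 ≈ 28.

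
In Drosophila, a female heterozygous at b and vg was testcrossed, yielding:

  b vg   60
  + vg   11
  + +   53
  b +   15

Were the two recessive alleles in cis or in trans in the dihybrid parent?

cis

The two most frequent classes are + + (53) and b vg (60); these are the parental (non-recombinant) types.
So the F1 carried + + on one chromosome and b vg on the other — the recessive alleles are on the same chromosome (cis / coupling).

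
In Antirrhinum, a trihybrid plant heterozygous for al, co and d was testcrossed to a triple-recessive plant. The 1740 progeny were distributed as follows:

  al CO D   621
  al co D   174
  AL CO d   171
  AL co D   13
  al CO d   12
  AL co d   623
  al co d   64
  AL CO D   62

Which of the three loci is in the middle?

The two most frequent reciprocal classes, AL co d and al CO D, are the parental types, so the F1 was AL co d / al CO D.
The two rarest classes, AL co D and al CO d, are the double crossovers. Comparing them with the parentals, only the d allele has switched, so d is the middle locus and the order is co – d – al.

d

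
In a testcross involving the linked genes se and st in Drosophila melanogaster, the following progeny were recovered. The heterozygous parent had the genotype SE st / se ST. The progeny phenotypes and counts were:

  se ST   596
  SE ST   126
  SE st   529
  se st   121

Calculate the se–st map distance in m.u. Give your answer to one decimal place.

18.0 m.u.

The recombinant classes are SE ST and se st: 126 + 121 = 247.
Recombination frequency = 247/1372 = 0.1800 ≈ 18.0%, i.e. 18.0 m.u.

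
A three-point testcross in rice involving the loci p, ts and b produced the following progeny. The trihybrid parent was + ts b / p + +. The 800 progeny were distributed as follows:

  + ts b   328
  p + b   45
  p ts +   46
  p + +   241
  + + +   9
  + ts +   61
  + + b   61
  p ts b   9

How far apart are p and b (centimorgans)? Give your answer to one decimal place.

The two rarest classes, p ts b and + + +, are the double crossovers. Comparing them with the parentals, only the p allele has switched, so p is the middle locus and the order is ts – p – b.
Crossovers in the p–b interval produce the single-crossover classes + ts + and p + b (61 + 45 = 106) plus the double crossovers (18).
RF(p–b) = (106 + 18) / 800 = 124/800 = 0.1550 → 15.5 centimorgans.

15.5 centimorgans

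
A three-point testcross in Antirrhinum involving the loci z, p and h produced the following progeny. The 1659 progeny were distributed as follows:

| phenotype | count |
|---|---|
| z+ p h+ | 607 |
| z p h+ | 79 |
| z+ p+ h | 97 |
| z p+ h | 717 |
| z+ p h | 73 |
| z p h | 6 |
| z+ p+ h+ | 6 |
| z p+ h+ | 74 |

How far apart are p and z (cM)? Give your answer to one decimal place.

11.3 cM

The two most frequent reciprocal classes, z+ p h+ and z p+ h, are the parental types, so the F1 was z+ p h+ / z p+ h.
The two rarest classes, z+ p+ h+ and z p h, are the double crossovers. Comparing them with the parentals, only the p allele has switched, so p is the middle locus and the order is h – p – z.
Crossovers in the p–z interval produce the single-crossover classes z p h+ and z+ p+ h (79 + 97 = 176) plus the double crossovers (12).
RF(p–z) = (176 + 12) / 1659 = 188/1659 = 0.1133 → 11.3 cM.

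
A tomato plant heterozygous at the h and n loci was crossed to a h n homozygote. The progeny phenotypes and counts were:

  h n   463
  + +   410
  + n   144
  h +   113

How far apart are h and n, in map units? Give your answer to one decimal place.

The two most frequent classes, + + (410) and h n (463), are the parental types, so the F1 was + + / h n.
The recombinant classes are + n and h +: 144 + 113 = 257.
Recombination frequency = 257/1130 = 0.2274 ≈ 22.7%, i.e. 22.7 map units.

22.7 map units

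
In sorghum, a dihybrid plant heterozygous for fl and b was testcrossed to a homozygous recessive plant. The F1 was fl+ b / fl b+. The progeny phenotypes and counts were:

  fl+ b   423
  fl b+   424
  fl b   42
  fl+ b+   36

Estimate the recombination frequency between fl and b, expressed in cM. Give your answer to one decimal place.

The recombinant classes are fl+ b+ and fl b: 36 + 42 = 78.
Recombination frequency = 78/925 = 0.0843 ≈ 8.4%, i.e. 8.4 cM.

8.4 cM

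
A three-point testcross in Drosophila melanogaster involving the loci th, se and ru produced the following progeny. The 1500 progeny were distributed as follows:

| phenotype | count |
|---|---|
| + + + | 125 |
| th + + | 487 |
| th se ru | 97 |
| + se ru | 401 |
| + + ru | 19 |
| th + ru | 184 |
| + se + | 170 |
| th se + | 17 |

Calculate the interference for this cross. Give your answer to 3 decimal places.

0.463

The two most frequent reciprocal classes, th + + and + se ru, are the parental types, so the F1 was th + + / + se ru.
The two rarest classes, th se + and + + ru, are the double crossovers. Comparing them with the parentals, only the se allele has switched, so se is the middle locus and the order is th – se – ru.
th–se: (222 + 36)/1500 = 0.1720; se–ru: (354 + 36)/1500 = 0.2600.
Expected DCO frequency = 0.1720 × 0.2600 ≈ 0.04472; observed = 36/1500 ≈ 0.02400.
Coefficient of coincidence = 0.02400/0.04472 ≈ 0.537; interference = 1 − 0.537 = 0.463.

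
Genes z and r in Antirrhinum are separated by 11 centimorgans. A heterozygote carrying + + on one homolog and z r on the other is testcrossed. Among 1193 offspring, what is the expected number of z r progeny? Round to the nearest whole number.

A map distance of 11 centimorgans corresponds to a recombination frequency of 0.110.
The F1 is + + / z r, so z r is a parental gamete class with expected frequency (1 − r)/2 = 0.890/2 = 0.4450.
Expected number = 0.4450 × 1193 = 530.88 ≈ 531.

531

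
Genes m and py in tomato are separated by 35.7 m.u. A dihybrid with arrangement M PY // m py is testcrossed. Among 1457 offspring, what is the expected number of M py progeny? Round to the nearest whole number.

260

A map distance of 35.7 m.u. corresponds to a recombination frequency of 0.357.
The F1 is M PY / m py, so M py is a recombinant gamete class with expected frequency r/2 = 0.357/2 = 0.1785.
Expected number = 0.1785 × 1457 = 260.07 ≈ 260.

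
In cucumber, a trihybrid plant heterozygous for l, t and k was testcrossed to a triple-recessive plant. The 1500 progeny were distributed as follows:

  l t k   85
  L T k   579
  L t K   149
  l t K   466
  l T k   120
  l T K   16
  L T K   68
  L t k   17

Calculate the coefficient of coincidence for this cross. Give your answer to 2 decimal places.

The two most frequent reciprocal classes, L T k and l t K, are the parental types, so the F1 was L T k / l t K.
The two rarest classes, L t k and l T K, are the double crossovers. Comparing them with the parentals, only the t allele has switched, so t is the middle locus and the order is l – t – k.
l–t: (269 + 33)/1500 = 0.2013; t–k: (153 + 33)/1500 = 0.1240.
Expected DCO frequency = 0.2013 × 0.1240 ≈ 0.02496; observed = 33/1500 ≈ 0.02200.
Coefficient of coincidence = 0.02200/0.02496 ≈ 0.88.

0.88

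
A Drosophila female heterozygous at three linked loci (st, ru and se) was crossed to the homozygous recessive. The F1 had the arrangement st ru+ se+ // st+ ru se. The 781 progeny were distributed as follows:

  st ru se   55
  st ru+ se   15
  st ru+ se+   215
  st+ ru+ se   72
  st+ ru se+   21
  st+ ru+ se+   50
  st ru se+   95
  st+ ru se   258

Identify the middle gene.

The two rarest classes, st ru+ se and st+ ru se+, are the double crossovers. Comparing them with the parentals, only the se allele has switched, so se is the middle locus and the order is st – se – ru.

se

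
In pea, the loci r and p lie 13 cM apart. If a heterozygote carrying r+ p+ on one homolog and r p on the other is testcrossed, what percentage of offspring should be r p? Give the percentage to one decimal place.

A map distance of 13 cM corresponds to a recombination frequency of 0.130.
The F1 is r+ p+ / r p, so r p is a parental gamete class with expected frequency (1 − r)/2 = 0.870/2 = 0.4350.
That is 0.4350 = 43.5% of the progeny.

43.5%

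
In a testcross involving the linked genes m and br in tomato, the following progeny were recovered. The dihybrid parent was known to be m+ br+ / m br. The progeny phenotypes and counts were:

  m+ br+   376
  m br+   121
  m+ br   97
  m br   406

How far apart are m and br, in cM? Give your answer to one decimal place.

The recombinant classes are m+ br and m br+: 97 + 121 = 218.
Recombination frequency = 218/1000 = 0.2180 ≈ 21.8%, i.e. 21.8 cM.

21.8 cM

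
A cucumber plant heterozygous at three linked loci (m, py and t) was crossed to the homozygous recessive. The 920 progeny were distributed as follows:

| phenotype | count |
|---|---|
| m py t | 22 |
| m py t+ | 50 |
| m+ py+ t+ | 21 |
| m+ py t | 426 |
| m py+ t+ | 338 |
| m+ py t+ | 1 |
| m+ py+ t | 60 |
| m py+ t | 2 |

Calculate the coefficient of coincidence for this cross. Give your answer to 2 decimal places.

The two most frequent reciprocal classes, m+ py t and m py+ t+, are the parental types, so the F1 was m+ py t / m py+ t+.
The two rarest classes, m+ py t+ and m py+ t, are the double crossovers. Comparing them with the parentals, only the t allele has switched, so t is the middle locus and the order is py – t – m.
py–t: (110 + 3)/920 = 0.1228; t–m: (43 + 3)/920 = 0.0500.
Expected DCO frequency = 0.1228 × 0.0500 ≈ 0.00614; observed = 3/920 ≈ 0.00326.
Coefficient of coincidence = 0.00326/0.00614 ≈ 0.53.

0.53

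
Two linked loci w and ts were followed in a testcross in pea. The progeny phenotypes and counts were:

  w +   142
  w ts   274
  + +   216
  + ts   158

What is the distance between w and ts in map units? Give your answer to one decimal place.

38.0 map units

The two most frequent classes, + + (216) and w ts (274), are the parental types, so the F1 was + + / w ts.
The recombinant classes are + ts and w +: 158 + 142 = 300.
Recombination frequency = 300/790 = 0.3797 ≈ 38.0%, i.e. 38.0 map units.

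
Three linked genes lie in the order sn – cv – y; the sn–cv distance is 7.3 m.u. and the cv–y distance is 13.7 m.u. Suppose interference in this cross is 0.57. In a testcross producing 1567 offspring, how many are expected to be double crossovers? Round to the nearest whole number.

7

Map distances give recombination frequencies of 0.073 and 0.137 for the two intervals.
With interference 0.57 (so coincidence = 0.43), expected double-crossover frequency = 0.073 × 0.137 × 0.43 = 0.00430.
Expected number = 0.00430 × 1567 = 6.74 ≈ 7.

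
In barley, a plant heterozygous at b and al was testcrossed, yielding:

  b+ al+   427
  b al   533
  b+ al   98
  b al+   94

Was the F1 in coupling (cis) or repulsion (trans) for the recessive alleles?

cis

The two most frequent classes are b+ al+ (427) and b al (533); these are the parental (non-recombinant) types.
So the F1 carried b+ al+ on one chromosome and b al on the other — the recessive alleles are on the same chromosome (cis / coupling).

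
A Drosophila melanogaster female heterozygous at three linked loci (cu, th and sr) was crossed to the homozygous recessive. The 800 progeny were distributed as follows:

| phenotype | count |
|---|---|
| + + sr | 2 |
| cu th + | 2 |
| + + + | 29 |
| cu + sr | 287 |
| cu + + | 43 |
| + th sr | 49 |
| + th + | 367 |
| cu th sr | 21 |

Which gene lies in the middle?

The two most frequent reciprocal classes, + th + and cu + sr, are the parental types, so the F1 was + th + / cu + sr.
The two rarest classes, cu th + and + + sr, are the double crossovers. Comparing them with the parentals, only the cu allele has switched, so cu is the middle locus and the order is th – cu – sr.

cu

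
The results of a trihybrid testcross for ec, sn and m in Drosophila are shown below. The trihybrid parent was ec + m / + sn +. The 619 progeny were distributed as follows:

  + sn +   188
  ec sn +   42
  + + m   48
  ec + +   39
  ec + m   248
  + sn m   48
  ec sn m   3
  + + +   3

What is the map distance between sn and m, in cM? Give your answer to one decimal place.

The two rarest classes, ec sn m and + + +, are the double crossovers. Comparing them with the parentals, only the sn allele has switched, so sn is the middle locus and the order is ec – sn – m.
Crossovers in the sn–m interval produce the single-crossover classes ec + + and + sn m (39 + 48 = 87) plus the double crossovers (6).
RF(sn–m) = (87 + 6) / 619 = 93/619 = 0.1502 → 15.0 cM.

15.0 cM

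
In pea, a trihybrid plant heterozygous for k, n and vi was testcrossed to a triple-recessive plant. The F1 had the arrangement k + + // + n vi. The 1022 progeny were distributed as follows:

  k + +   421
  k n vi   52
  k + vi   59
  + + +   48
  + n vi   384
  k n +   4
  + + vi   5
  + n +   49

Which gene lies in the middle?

n

The two rarest classes, k n + and + + vi, are the double crossovers. Comparing them with the parentals, only the n allele has switched, so n is the middle locus and the order is k – n – vi.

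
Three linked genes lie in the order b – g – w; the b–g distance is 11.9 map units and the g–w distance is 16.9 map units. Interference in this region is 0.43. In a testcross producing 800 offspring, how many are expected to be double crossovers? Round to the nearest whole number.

9

Map distances give recombination frequencies of 0.119 and 0.169 for the two intervals.
With interference 0.43 (so coincidence = 0.57), expected double-crossover frequency = 0.119 × 0.169 × 0.57 = 0.01146.
Expected number = 0.01146 × 800 = 9.17 ≈ 9.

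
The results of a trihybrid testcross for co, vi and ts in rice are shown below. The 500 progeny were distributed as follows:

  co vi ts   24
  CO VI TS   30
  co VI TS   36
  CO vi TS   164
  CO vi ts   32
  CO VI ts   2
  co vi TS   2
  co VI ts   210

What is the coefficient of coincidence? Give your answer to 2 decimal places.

The two most frequent reciprocal classes, co VI ts and CO vi TS, are the parental types, so the F1 was co VI ts / CO vi TS.
The two rarest classes, CO VI ts and co vi TS, are the double crossovers. Comparing them with the parentals, only the co allele has switched, so co is the middle locus and the order is ts – co – vi.
ts–co: (68 + 4)/500 = 0.1440; co–vi: (54 + 4)/500 = 0.1160.
Expected DCO frequency = 0.1440 × 0.1160 ≈ 0.01670; observed = 4/500 ≈ 0.00800.
Coefficient of coincidence = 0.00800/0.01670 ≈ 0.48.

0.48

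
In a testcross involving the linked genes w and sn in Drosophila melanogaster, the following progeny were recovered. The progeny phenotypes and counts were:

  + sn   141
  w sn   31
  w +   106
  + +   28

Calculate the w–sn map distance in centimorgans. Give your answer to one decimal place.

19.3 centimorgans

The two most frequent classes, + sn (141) and w + (106), are the parental types, so the F1 was + sn / w +.
The recombinant classes are + + and w sn: 28 + 31 = 59.
Recombination frequency = 59/306 = 0.1928 ≈ 19.3%, i.e. 19.3 centimorgans.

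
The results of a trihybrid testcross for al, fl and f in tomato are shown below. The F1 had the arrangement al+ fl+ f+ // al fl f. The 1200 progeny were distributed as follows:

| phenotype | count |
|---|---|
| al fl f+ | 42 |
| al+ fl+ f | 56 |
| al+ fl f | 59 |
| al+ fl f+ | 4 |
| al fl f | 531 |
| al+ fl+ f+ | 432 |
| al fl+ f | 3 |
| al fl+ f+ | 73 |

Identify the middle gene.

The two rarest classes, al+ fl f+ and al fl+ f, are the double crossovers. Comparing them with the parentals, only the fl allele has switched, so fl is the middle locus and the order is f – fl – al.

fl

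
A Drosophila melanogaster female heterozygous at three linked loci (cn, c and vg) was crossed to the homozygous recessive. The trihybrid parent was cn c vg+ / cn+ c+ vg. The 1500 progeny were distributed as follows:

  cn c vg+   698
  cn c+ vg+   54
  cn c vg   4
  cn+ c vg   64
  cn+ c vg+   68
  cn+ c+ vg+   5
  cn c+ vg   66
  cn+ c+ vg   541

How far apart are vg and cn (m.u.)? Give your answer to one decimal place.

9.5 m.u.

The two rarest classes, cn c vg and cn+ c+ vg+, are the double crossovers. Comparing them with the parentals, only the vg allele has switched, so vg is the middle locus and the order is c – vg – cn.
Crossovers in the vg–cn interval produce the single-crossover classes cn+ c vg+ and cn c+ vg (68 + 66 = 134) plus the double crossovers (9).
RF(vg–cn) = (134 + 9) / 1500 = 143/1500 = 0.0953 → 9.5 m.u.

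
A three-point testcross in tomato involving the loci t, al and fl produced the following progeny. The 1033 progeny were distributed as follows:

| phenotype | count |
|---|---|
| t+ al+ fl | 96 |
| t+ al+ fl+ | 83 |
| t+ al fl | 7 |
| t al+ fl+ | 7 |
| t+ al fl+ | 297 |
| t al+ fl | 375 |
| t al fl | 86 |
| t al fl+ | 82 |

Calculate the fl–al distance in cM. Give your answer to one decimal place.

17.7 cM

The two most frequent reciprocal classes, t+ al fl+ and t al+ fl, are the parental types, so the F1 was t+ al fl+ / t al+ fl.
The two rarest classes, t+ al fl and t al+ fl+, are the double crossovers. Comparing them with the parentals, only the fl allele has switched, so fl is the middle locus and the order is t – fl – al.
Crossovers in the fl–al interval produce the single-crossover classes t+ al+ fl+ and t al fl (83 + 86 = 169) plus the double crossovers (14).
RF(fl–al) = (169 + 14) / 1033 = 183/1033 = 0.1772 → 17.7 cM.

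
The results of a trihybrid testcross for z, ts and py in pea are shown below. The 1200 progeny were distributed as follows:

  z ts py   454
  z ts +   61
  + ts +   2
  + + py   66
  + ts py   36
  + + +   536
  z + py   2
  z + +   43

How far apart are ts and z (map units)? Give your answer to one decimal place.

6.9 map units

The two most frequent reciprocal classes, + + + and z ts py, are the parental types, so the F1 was + + + / z ts py.
The two rarest classes, + ts + and z + py, are the double crossovers. Comparing them with the parentals, only the ts allele has switched, so ts is the middle locus and the order is py – ts – z.
Crossovers in the ts–z interval produce the single-crossover classes z + + and + ts py (43 + 36 = 79) plus the double crossovers (4).
RF(ts–z) = (79 + 4) / 1200 = 83/1200 = 0.0692 → 6.9 map units.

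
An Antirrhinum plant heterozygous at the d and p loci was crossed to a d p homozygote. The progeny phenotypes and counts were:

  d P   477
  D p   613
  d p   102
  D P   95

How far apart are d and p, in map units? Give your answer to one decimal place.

15.3 map units

The two most frequent classes, D p (613) and d P (477), are the parental types, so the F1 was D p / d P.
The recombinant classes are D P and d p: 95 + 102 = 197.
Recombination frequency = 197/1287 = 0.1531 ≈ 15.3%, i.e. 15.3 map units.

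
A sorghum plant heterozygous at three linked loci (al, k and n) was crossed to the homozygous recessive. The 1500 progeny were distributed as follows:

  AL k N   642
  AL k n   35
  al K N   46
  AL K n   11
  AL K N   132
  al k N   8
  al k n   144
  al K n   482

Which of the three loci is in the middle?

al

The two most frequent reciprocal classes, AL k N and al K n, are the parental types, so the F1 was AL k N / al K n.
The two rarest classes, al k N and AL K n, are the double crossovers. Comparing them with the parentals, only the al allele has switched, so al is the middle locus and the order is n – al – k.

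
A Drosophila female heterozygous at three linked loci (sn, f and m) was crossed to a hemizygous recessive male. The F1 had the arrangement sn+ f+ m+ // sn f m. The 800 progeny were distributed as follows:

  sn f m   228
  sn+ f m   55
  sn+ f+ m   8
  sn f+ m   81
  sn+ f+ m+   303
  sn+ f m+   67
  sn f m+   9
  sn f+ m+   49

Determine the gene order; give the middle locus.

The two rarest classes, sn+ f+ m and sn f m+, are the double crossovers. Comparing them with the parentals, only the m allele has switched, so m is the middle locus and the order is f – m – sn.

m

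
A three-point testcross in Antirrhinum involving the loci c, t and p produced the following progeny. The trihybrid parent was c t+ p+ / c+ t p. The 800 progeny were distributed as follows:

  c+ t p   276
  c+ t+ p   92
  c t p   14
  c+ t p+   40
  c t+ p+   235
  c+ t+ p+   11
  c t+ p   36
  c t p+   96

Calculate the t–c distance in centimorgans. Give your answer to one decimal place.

The two rarest classes, c+ t+ p+ and c t p, are the double crossovers. Comparing them with the parentals, only the c allele has switched, so c is the middle locus and the order is p – c – t.
Crossovers in the c–t interval produce the single-crossover classes c t p+ and c+ t+ p (96 + 92 = 188) plus the double crossovers (25).
RF(c–t) = (188 + 25) / 800 = 213/800 = 0.2662 → 26.6 centimorgans.

26.6 centimorgans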